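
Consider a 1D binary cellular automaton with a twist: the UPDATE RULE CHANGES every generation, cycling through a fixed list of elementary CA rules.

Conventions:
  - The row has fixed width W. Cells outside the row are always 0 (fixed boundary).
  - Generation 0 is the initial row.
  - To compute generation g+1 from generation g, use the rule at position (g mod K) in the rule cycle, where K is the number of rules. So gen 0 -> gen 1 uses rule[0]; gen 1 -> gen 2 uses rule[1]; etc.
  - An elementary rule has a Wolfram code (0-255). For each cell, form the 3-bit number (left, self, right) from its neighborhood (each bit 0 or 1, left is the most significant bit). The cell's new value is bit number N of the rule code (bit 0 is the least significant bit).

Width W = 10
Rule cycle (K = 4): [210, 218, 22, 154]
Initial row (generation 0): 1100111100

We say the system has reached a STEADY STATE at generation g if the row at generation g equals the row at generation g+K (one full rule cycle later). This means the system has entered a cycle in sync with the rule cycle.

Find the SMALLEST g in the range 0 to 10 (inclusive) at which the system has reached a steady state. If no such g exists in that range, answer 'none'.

Answer: 3

Derivation:
Gen 0: 1100111100
Gen 1 (rule 210): 0111011110
Gen 2 (rule 218): 1111011111
Gen 3 (rule 22): 0000000000
Gen 4 (rule 154): 0000000000
Gen 5 (rule 210): 0000000000
Gen 6 (rule 218): 0000000000
Gen 7 (rule 22): 0000000000
Gen 8 (rule 154): 0000000000
Gen 9 (rule 210): 0000000000
Gen 10 (rule 218): 0000000000
Gen 11 (rule 22): 0000000000
Gen 12 (rule 154): 0000000000
Gen 13 (rule 210): 0000000000
Gen 14 (rule 218): 0000000000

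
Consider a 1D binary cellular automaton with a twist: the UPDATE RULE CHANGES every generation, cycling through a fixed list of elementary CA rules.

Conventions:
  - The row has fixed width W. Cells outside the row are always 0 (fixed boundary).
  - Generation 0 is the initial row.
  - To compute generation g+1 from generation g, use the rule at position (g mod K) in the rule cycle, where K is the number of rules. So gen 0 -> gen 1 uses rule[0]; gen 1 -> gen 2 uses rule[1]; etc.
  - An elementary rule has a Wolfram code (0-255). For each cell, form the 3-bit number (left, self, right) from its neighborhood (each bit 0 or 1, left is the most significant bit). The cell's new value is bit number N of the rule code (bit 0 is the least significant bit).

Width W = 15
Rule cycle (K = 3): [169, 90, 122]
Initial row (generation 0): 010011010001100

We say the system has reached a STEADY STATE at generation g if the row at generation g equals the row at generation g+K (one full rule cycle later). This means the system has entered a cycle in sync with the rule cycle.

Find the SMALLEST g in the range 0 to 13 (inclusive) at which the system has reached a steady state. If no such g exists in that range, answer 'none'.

Answer: none

Derivation:
Gen 0: 010011010001100
Gen 1 (rule 169): 000010100101001
Gen 2 (rule 90): 000100011000110
Gen 3 (rule 122): 001010111101111
Gen 4 (rule 169): 100101111011110
Gen 5 (rule 90): 011001001010011
Gen 6 (rule 122): 111110110101111
Gen 7 (rule 169): 111101101011110
Gen 8 (rule 90): 100101100010011
Gen 9 (rule 122): 011011110101111
Gen 10 (rule 169): 010111101011110
Gen 11 (rule 90): 100100100010011
Gen 12 (rule 122): 011011010101111
Gen 13 (rule 169): 010110101011110
Gen 14 (rule 90): 100110000010011
Gen 15 (rule 122): 011111000101111
Gen 16 (rule 169): 011110010011110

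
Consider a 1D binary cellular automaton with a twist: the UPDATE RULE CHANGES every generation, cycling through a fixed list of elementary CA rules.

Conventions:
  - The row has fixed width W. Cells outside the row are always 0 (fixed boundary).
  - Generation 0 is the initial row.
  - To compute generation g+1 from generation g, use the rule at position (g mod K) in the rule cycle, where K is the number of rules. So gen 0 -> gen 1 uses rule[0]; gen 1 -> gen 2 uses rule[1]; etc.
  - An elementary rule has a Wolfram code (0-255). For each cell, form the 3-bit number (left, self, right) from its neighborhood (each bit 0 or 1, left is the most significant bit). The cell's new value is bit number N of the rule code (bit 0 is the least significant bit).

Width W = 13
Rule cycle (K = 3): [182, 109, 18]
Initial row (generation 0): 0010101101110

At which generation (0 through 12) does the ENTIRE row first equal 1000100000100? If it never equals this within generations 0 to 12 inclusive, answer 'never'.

Answer: never

Derivation:
Gen 0: 0010101101110
Gen 1 (rule 182): 0111110010101
Gen 2 (rule 109): 0100010011111
Gen 3 (rule 18): 1010101100000
Gen 4 (rule 182): 1111110010000
Gen 5 (rule 109): 1000010010111
Gen 6 (rule 18): 0100101100000
Gen 7 (rule 182): 1111110010000
Gen 8 (rule 109): 1000010010111
Gen 9 (rule 18): 0100101100000
Gen 10 (rule 182): 1111110010000
Gen 11 (rule 109): 1000010010111
Gen 12 (rule 18): 0100101100000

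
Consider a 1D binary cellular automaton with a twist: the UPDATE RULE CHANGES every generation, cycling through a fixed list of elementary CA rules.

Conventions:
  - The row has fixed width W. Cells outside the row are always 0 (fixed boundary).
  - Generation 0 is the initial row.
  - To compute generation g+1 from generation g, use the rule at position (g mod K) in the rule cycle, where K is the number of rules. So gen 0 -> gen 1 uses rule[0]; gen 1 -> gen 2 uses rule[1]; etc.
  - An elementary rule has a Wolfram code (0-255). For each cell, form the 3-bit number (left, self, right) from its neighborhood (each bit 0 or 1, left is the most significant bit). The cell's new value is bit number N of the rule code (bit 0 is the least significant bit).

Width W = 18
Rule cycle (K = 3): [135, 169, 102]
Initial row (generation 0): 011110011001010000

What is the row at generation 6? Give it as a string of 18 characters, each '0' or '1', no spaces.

Answer: 111001100001001100

Derivation:
Gen 0: 011110011001010000
Gen 1 (rule 135): 101100100011010111
Gen 2 (rule 169): 011000001010101110
Gen 3 (rule 102): 101000011111110010
Gen 4 (rule 135): 101011101111100110
Gen 5 (rule 169): 010111011111000100
Gen 6 (rule 102): 111001100001001100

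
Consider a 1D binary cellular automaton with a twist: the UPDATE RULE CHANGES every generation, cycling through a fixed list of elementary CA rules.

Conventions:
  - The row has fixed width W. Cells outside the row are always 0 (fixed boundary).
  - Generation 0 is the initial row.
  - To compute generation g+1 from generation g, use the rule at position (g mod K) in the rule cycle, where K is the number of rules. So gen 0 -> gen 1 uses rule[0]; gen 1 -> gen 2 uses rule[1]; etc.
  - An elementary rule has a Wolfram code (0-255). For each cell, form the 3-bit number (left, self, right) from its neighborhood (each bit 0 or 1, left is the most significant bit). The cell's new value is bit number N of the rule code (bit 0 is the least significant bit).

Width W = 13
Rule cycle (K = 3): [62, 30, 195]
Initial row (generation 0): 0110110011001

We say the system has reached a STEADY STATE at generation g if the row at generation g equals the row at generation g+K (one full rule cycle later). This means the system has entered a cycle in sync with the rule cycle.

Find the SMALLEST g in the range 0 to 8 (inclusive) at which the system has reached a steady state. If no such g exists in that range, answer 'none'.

Gen 0: 0110110011001
Gen 1 (rule 62): 1101101110111
Gen 2 (rule 30): 1001001000100
Gen 3 (rule 195): 0010010011001
Gen 4 (rule 62): 0111111110111
Gen 5 (rule 30): 1100000000100
Gen 6 (rule 195): 0101111111001
Gen 7 (rule 62): 1111000000111
Gen 8 (rule 30): 1000100001100
Gen 9 (rule 195): 0011001110101
Gen 10 (rule 62): 0110111001111
Gen 11 (rule 30): 1100100111000

Answer: none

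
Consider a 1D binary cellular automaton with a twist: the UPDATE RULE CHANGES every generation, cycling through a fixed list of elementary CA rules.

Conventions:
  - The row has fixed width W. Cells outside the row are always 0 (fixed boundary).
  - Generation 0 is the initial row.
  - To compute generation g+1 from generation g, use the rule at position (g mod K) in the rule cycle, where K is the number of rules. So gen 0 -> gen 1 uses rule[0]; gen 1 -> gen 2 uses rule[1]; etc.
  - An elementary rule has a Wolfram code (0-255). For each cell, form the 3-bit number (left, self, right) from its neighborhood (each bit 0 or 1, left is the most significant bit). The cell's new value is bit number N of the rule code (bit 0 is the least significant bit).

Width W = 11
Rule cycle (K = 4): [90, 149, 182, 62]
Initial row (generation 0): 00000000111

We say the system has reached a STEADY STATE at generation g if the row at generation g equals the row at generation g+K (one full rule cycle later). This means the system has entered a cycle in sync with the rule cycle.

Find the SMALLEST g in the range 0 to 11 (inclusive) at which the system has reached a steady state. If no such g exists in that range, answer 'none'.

Answer: none

Derivation:
Gen 0: 00000000111
Gen 1 (rule 90): 00000001101
Gen 2 (rule 149): 11111100001
Gen 3 (rule 182): 01111010011
Gen 4 (rule 62): 11000111110
Gen 5 (rule 90): 11101100011
Gen 6 (rule 149): 01000011000
Gen 7 (rule 182): 11100100100
Gen 8 (rule 62): 10011111110
Gen 9 (rule 90): 01110000011
Gen 10 (rule 149): 00101111000
Gen 11 (rule 182): 01110110100
Gen 12 (rule 62): 11001101110
Gen 13 (rule 90): 11111101011
Gen 14 (rule 149): 01111001000
Gen 15 (rule 182): 10110111100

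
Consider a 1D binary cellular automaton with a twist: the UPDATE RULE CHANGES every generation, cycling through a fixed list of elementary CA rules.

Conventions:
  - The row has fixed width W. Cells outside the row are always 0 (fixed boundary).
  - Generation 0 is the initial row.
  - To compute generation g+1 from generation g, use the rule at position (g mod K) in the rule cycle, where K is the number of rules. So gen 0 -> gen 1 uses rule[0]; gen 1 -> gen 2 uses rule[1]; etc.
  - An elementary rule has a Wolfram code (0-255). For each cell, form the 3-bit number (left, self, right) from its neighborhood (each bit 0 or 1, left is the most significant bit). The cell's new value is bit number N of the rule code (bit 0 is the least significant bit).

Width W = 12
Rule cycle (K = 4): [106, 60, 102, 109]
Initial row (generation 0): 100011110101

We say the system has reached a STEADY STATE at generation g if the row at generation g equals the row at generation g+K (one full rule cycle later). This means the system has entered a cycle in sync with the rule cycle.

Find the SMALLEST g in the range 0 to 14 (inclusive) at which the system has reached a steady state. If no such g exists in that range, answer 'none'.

Answer: none

Derivation:
Gen 0: 100011110101
Gen 1 (rule 106): 000110011010
Gen 2 (rule 60): 000101010111
Gen 3 (rule 102): 001111111001
Gen 4 (rule 109): 101000001001
Gen 5 (rule 106): 010000010010
Gen 6 (rule 60): 011000011011
Gen 7 (rule 102): 101000101101
Gen 8 (rule 109): 111010111111
Gen 9 (rule 106): 101101100001
Gen 10 (rule 60): 111011010001
Gen 11 (rule 102): 001101110011
Gen 12 (rule 109): 101111010011
Gen 13 (rule 106): 011001100111
Gen 14 (rule 60): 010101010100
Gen 15 (rule 102): 111111111100
Gen 16 (rule 109): 100000000101
Gen 17 (rule 106): 000000001010
Gen 18 (rule 60): 000000001111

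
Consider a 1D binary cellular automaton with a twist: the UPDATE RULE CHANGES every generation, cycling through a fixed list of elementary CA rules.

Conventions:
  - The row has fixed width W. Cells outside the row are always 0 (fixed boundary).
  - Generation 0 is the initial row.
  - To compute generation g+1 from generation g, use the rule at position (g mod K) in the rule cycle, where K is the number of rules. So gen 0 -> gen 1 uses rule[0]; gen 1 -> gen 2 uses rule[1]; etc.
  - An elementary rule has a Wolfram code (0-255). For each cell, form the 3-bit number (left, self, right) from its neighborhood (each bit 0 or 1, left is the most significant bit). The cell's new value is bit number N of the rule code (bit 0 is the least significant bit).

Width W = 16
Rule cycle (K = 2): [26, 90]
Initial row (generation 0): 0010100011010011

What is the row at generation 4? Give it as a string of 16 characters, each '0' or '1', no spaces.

Answer: 0000110110101101

Derivation:
Gen 0: 0010100011010011
Gen 1 (rule 26): 0100010110001110
Gen 2 (rule 90): 1010100111011011
Gen 3 (rule 26): 0000011100010010
Gen 4 (rule 90): 0000110110101101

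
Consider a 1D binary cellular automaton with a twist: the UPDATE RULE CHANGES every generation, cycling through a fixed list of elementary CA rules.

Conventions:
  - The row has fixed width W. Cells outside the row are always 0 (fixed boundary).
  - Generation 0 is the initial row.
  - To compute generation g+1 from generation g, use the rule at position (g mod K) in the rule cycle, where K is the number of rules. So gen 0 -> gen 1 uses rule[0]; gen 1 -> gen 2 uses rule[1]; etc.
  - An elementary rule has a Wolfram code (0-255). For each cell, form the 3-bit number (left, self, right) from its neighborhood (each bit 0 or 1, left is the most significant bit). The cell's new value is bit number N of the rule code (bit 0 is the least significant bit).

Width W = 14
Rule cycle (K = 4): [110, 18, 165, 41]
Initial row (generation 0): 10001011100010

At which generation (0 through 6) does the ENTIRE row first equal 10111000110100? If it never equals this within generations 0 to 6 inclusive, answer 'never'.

Gen 0: 10001011100010
Gen 1 (rule 110): 10011110100110
Gen 2 (rule 18): 01100000011001
Gen 3 (rule 165): 00001111000001
Gen 4 (rule 41): 11101000011100
Gen 5 (rule 110): 10111000110100
Gen 6 (rule 18): 00000101000010

Answer: 5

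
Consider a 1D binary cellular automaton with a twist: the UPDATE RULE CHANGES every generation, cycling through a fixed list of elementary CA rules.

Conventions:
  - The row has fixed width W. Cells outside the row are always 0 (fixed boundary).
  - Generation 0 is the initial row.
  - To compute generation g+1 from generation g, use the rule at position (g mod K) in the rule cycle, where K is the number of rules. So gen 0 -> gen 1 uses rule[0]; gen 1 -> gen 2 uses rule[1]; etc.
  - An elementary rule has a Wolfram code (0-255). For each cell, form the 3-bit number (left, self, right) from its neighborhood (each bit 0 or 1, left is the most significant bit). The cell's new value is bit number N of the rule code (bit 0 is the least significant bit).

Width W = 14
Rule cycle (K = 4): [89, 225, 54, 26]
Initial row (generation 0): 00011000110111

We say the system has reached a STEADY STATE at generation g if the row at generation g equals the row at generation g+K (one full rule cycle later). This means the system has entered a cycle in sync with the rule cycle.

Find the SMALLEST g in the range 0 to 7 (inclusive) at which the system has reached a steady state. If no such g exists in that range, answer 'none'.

Answer: none

Derivation:
Gen 0: 00011000110111
Gen 1 (rule 89): 11011110110101
Gen 2 (rule 225): 01101111011010
Gen 3 (rule 54): 10010000100111
Gen 4 (rule 26): 01101001011100
Gen 5 (rule 89): 01100100010111
Gen 6 (rule 225): 00100001001011
Gen 7 (rule 54): 01110011111100
Gen 8 (rule 26): 11001110000010
Gen 9 (rule 89): 11101011111001
Gen 10 (rule 225): 01110101111000
Gen 11 (rule 54): 10001110000100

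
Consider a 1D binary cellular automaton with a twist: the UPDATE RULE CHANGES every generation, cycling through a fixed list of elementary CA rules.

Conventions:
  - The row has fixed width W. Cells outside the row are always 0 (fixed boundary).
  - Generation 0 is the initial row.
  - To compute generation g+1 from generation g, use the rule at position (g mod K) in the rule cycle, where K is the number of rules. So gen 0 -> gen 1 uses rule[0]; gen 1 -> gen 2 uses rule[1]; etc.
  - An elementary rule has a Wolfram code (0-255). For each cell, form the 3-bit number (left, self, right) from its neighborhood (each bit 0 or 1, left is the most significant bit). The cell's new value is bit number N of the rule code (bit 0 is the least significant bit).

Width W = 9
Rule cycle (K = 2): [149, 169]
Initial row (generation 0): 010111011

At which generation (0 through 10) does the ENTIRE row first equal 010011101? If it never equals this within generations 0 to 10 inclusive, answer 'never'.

Gen 0: 010111011
Gen 1 (rule 149): 010010000
Gen 2 (rule 169): 000000111
Gen 3 (rule 149): 111110010
Gen 4 (rule 169): 111100000
Gen 5 (rule 149): 011011111
Gen 6 (rule 169): 010111110
Gen 7 (rule 149): 010011101
Gen 8 (rule 169): 000011010
Gen 9 (rule 149): 111000011
Gen 10 (rule 169): 110011010

Answer: 7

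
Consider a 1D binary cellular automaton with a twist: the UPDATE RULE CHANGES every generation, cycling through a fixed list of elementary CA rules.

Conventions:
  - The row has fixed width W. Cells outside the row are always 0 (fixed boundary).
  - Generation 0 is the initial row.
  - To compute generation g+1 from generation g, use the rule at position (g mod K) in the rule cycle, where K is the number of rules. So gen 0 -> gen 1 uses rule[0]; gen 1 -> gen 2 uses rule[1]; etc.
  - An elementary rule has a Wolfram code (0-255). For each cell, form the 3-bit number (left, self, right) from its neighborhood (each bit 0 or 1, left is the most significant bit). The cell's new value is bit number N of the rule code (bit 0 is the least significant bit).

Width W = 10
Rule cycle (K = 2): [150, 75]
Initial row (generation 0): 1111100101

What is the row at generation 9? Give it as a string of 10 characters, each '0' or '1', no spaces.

Answer: 0000010011

Derivation:
Gen 0: 1111100101
Gen 1 (rule 150): 0111011101
Gen 2 (rule 75): 1101010100
Gen 3 (rule 150): 0001010110
Gen 4 (rule 75): 1110000110
Gen 5 (rule 150): 0101001001
Gen 6 (rule 75): 1000010010
Gen 7 (rule 150): 1100111111
Gen 8 (rule 75): 1101100001
Gen 9 (rule 150): 0000010011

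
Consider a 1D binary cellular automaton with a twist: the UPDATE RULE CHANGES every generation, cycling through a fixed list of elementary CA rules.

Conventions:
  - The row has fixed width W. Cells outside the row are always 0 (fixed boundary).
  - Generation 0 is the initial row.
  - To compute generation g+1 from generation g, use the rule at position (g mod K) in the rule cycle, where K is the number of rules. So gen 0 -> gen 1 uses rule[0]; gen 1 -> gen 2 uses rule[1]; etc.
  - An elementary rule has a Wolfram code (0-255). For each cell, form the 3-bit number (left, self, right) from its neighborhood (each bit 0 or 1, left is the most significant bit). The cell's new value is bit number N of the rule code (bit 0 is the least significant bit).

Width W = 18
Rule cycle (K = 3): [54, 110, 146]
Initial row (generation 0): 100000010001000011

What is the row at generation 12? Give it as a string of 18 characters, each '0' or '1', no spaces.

Gen 0: 100000010001000011
Gen 1 (rule 54): 110000111011100100
Gen 2 (rule 110): 110001101110101100
Gen 3 (rule 146): 001010000100000010
Gen 4 (rule 54): 011111001110000111
Gen 5 (rule 110): 110001011010001101
Gen 6 (rule 146): 001010000001010000
Gen 7 (rule 54): 011111000011111000
Gen 8 (rule 110): 110001000110001000
Gen 9 (rule 146): 001010101001010100
Gen 10 (rule 54): 011111111111111110
Gen 11 (rule 110): 110000000000000010
Gen 12 (rule 146): 001000000000000101

Answer: 001000000000000101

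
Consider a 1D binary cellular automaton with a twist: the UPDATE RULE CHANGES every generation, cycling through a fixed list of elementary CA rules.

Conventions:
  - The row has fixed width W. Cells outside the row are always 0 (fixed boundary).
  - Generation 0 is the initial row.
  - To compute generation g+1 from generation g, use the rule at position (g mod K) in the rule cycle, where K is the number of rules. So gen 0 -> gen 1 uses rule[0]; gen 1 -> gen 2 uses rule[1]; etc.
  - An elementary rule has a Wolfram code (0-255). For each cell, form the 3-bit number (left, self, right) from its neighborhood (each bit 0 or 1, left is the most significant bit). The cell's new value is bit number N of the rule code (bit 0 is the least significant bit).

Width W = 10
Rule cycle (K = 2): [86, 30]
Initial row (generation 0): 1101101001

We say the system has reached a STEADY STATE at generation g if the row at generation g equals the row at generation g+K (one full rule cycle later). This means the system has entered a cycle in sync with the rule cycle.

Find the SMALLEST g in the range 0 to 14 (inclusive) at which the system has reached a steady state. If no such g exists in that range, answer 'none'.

Answer: 7

Derivation:
Gen 0: 1101101001
Gen 1 (rule 86): 0100101111
Gen 2 (rule 30): 1111101000
Gen 3 (rule 86): 0000101100
Gen 4 (rule 30): 0001101010
Gen 5 (rule 86): 0010101011
Gen 6 (rule 30): 0110101010
Gen 7 (rule 86): 1010101011
Gen 8 (rule 30): 1010101010
Gen 9 (rule 86): 1010101011
Gen 10 (rule 30): 1010101010
Gen 11 (rule 86): 1010101011
Gen 12 (rule 30): 1010101010
Gen 13 (rule 86): 1010101011
Gen 14 (rule 30): 1010101010
Gen 15 (rule 86): 1010101011
Gen 16 (rule 30): 1010101010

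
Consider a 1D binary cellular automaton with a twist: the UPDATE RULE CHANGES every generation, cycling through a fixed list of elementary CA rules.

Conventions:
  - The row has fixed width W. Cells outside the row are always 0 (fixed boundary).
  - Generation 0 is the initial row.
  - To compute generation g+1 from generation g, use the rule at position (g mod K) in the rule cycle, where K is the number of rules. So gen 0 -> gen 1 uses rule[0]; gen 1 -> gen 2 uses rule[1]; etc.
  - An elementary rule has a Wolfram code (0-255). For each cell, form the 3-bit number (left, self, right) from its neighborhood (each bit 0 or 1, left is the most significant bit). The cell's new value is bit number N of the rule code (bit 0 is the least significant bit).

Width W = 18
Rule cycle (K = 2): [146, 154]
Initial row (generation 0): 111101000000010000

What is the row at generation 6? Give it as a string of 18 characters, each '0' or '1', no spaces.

Gen 0: 111101000000010000
Gen 1 (rule 146): 011000100000101000
Gen 2 (rule 154): 110101010001000100
Gen 3 (rule 146): 000000001010101010
Gen 4 (rule 154): 000000010000000001
Gen 5 (rule 146): 000000101000000010
Gen 6 (rule 154): 000001000100000101

Answer: 000001000100000101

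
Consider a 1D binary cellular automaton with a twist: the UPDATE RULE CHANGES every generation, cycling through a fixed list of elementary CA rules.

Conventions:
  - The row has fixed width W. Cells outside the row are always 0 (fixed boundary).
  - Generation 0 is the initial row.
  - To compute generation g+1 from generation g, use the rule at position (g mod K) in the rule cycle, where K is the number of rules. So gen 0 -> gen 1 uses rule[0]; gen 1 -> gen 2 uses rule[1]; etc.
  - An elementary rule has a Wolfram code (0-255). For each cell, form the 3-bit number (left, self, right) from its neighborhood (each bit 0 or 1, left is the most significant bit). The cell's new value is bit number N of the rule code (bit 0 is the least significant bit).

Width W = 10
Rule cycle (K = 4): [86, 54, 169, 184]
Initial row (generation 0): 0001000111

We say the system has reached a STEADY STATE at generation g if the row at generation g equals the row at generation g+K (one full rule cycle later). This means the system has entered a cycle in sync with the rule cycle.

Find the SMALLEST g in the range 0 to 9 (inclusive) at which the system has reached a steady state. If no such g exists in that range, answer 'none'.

Answer: none

Derivation:
Gen 0: 0001000111
Gen 1 (rule 86): 0011101001
Gen 2 (rule 54): 0100011111
Gen 3 (rule 169): 0001011110
Gen 4 (rule 184): 0000111101
Gen 5 (rule 86): 0001000101
Gen 6 (rule 54): 0011101111
Gen 7 (rule 169): 1011011110
Gen 8 (rule 184): 0110111101
Gen 9 (rule 86): 1010000101
Gen 10 (rule 54): 1111001111
Gen 11 (rule 169): 1110001110
Gen 12 (rule 184): 1101001101
Gen 13 (rule 86): 0101110101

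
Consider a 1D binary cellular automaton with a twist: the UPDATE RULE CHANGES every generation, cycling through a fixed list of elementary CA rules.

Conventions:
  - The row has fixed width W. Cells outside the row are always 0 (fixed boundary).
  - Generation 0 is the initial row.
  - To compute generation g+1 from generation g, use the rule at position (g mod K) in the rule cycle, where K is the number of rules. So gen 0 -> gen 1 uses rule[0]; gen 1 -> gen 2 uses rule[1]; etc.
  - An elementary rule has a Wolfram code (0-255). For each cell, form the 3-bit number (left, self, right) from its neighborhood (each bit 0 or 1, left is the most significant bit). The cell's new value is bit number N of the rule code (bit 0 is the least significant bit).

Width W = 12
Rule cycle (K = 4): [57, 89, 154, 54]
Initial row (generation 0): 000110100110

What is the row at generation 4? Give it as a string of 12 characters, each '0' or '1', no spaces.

Answer: 111100000000

Derivation:
Gen 0: 000110100110
Gen 1 (rule 57): 110101010101
Gen 2 (rule 89): 110000000000
Gen 3 (rule 154): 101000000000
Gen 4 (rule 54): 111100000000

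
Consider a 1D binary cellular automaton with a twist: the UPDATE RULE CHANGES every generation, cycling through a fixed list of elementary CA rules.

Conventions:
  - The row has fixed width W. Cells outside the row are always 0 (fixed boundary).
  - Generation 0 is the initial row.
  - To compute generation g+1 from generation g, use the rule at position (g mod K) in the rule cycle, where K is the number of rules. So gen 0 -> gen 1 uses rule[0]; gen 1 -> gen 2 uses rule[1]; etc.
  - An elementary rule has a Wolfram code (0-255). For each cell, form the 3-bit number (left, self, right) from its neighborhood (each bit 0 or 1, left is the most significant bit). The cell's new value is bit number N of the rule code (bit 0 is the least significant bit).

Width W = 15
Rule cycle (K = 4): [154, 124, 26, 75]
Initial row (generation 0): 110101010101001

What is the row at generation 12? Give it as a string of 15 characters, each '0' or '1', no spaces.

Gen 0: 110101010101001
Gen 1 (rule 154): 100000000000110
Gen 2 (rule 124): 110000000000111
Gen 3 (rule 26): 101000000001100
Gen 4 (rule 75): 000011111111101
Gen 5 (rule 154): 000111111111000
Gen 6 (rule 124): 000100000001100
Gen 7 (rule 26): 001010000011010
Gen 8 (rule 75): 110000111111000
Gen 9 (rule 154): 101001111110100
Gen 10 (rule 124): 111101000011110
Gen 11 (rule 26): 100000100110001
Gen 12 (rule 75): 001111001110110

Answer: 001111001110110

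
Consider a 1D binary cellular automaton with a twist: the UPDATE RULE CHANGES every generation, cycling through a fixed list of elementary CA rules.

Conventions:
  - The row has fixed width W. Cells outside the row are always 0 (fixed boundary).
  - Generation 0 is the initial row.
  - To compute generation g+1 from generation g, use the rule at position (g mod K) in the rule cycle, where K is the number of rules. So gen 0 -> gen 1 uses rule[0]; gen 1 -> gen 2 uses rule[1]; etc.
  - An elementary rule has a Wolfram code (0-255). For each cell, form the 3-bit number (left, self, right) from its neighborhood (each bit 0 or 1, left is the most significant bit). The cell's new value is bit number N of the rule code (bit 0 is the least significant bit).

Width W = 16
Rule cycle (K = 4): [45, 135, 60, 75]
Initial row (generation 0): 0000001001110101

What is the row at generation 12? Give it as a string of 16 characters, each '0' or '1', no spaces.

Gen 0: 0000001001110101
Gen 1 (rule 45): 1111101001001111
Gen 2 (rule 135): 0111001011010110
Gen 3 (rule 60): 0100101110111101
Gen 4 (rule 75): 1001001010100100
Gen 5 (rule 45): 1001001111100101
Gen 6 (rule 135): 1011010111001101
Gen 7 (rule 60): 1110111100101011
Gen 8 (rule 75): 1010100101000011
Gen 9 (rule 45): 1111100111011010
Gen 10 (rule 135): 0111001010000010
Gen 11 (rule 60): 0100101111000011
Gen 12 (rule 75): 1001001001011111

Answer: 1001001001011111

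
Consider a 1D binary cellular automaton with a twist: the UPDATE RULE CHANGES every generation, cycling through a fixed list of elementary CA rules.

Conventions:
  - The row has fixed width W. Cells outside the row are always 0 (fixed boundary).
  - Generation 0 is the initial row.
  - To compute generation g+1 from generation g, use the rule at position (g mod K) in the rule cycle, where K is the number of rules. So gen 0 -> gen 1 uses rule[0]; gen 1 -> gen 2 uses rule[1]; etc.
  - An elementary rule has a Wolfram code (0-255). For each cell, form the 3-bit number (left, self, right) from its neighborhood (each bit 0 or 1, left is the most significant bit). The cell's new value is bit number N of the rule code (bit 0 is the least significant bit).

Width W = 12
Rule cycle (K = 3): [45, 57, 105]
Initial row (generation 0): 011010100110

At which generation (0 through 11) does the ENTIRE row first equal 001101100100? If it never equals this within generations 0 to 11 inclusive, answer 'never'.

Gen 0: 011010100110
Gen 1 (rule 45): 010111100100
Gen 2 (rule 57): 001100010011
Gen 3 (rule 105): 101101000011
Gen 4 (rule 45): 111011011010
Gen 5 (rule 57): 100110110101
Gen 6 (rule 105): 000111111010
Gen 7 (rule 45): 110100000110
Gen 8 (rule 57): 101011110101
Gen 9 (rule 105): 010110011010
Gen 10 (rule 45): 011100010110
Gen 11 (rule 57): 010011001101

Answer: never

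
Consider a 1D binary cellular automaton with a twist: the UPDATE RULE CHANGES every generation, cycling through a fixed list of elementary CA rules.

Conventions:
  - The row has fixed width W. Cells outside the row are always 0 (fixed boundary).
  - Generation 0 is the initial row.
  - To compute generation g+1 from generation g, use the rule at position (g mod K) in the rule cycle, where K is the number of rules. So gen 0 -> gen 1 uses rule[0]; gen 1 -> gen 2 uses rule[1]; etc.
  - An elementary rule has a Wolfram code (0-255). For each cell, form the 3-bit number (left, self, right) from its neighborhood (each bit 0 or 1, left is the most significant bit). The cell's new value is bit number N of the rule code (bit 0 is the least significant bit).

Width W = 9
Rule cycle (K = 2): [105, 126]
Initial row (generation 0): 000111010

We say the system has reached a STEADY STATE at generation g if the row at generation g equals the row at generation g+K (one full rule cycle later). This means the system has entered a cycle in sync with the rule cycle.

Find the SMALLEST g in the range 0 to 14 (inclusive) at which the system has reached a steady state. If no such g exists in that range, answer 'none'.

Answer: 10

Derivation:
Gen 0: 000111010
Gen 1 (rule 105): 110101100
Gen 2 (rule 126): 111111110
Gen 3 (rule 105): 100000010
Gen 4 (rule 126): 110000111
Gen 5 (rule 105): 110110101
Gen 6 (rule 126): 111111111
Gen 7 (rule 105): 100000001
Gen 8 (rule 126): 110000011
Gen 9 (rule 105): 110111011
Gen 10 (rule 126): 111101111
Gen 11 (rule 105): 100111001
Gen 12 (rule 126): 111101111
Gen 13 (rule 105): 100111001
Gen 14 (rule 126): 111101111
Gen 15 (rule 105): 100111001
Gen 16 (rule 126): 111101111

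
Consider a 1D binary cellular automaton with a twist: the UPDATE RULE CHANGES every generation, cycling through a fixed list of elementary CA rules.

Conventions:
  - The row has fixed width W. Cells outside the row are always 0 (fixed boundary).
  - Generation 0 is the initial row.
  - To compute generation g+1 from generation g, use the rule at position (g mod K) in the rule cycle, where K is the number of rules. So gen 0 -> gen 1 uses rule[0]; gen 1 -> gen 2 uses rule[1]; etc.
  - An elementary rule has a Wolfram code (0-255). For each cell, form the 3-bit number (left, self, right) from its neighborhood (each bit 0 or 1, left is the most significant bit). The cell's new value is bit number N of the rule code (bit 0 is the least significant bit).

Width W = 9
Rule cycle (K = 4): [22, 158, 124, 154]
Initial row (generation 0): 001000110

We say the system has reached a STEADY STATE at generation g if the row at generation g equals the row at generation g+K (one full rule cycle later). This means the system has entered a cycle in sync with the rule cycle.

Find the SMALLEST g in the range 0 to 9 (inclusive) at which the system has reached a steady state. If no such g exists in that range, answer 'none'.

Gen 0: 001000110
Gen 1 (rule 22): 011101001
Gen 2 (rule 158): 111001111
Gen 3 (rule 124): 101101001
Gen 4 (rule 154): 001000110
Gen 5 (rule 22): 011101001
Gen 6 (rule 158): 111001111
Gen 7 (rule 124): 101101001
Gen 8 (rule 154): 001000110
Gen 9 (rule 22): 011101001
Gen 10 (rule 158): 111001111
Gen 11 (rule 124): 101101001
Gen 12 (rule 154): 001000110
Gen 13 (rule 22): 011101001

Answer: 0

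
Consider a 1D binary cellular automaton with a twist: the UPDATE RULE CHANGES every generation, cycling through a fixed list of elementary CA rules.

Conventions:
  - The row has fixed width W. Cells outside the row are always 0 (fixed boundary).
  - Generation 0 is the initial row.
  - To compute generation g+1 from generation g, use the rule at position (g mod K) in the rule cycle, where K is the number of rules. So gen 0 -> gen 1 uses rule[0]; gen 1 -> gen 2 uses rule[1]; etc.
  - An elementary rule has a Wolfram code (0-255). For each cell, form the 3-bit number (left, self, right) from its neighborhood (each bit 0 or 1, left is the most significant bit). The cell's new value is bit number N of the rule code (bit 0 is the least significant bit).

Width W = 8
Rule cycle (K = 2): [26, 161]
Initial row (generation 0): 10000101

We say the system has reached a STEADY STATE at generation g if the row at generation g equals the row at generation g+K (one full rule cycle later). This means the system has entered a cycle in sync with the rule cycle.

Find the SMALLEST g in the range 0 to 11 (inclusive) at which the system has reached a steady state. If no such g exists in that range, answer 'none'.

Answer: none

Derivation:
Gen 0: 10000101
Gen 1 (rule 26): 01001000
Gen 2 (rule 161): 00000011
Gen 3 (rule 26): 00000110
Gen 4 (rule 161): 11110000
Gen 5 (rule 26): 10001000
Gen 6 (rule 161): 00100011
Gen 7 (rule 26): 01010110
Gen 8 (rule 161): 00101000
Gen 9 (rule 26): 01000100
Gen 10 (rule 161): 00010001
Gen 11 (rule 26): 00101010
Gen 12 (rule 161): 10010100
Gen 13 (rule 26): 01100010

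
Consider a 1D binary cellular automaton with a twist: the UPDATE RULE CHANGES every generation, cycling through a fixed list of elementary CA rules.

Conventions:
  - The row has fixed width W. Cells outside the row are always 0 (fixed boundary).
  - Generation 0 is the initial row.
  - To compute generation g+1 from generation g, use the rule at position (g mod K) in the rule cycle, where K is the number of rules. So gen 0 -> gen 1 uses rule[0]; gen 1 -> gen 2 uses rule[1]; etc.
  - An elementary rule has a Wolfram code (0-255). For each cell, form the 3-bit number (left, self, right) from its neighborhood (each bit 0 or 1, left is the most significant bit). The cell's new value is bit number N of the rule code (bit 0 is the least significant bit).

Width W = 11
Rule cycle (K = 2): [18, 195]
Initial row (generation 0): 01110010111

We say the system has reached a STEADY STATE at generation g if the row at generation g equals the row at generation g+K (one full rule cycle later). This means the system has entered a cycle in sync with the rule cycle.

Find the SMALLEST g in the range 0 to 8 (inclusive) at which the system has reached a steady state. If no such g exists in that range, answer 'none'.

Gen 0: 01110010111
Gen 1 (rule 18): 10001100000
Gen 2 (rule 195): 00110101111
Gen 3 (rule 18): 01000000000
Gen 4 (rule 195): 10011111111
Gen 5 (rule 18): 01100000000
Gen 6 (rule 195): 10101111111
Gen 7 (rule 18): 00000000000
Gen 8 (rule 195): 11111111111
Gen 9 (rule 18): 00000000000
Gen 10 (rule 195): 11111111111

Answer: 7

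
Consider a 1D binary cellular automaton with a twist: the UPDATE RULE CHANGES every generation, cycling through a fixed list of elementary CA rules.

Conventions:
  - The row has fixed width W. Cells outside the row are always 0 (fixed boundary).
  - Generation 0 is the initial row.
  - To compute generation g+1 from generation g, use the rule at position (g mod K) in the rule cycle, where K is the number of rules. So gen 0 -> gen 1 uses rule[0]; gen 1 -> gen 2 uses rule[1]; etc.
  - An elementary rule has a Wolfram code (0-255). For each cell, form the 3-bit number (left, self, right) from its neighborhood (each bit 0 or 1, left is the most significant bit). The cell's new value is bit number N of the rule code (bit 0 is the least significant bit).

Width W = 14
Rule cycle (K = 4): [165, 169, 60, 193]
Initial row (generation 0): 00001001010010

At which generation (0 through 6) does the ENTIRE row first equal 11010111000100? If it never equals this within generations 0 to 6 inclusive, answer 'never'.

Answer: never

Derivation:
Gen 0: 00001001010010
Gen 1 (rule 165): 11101001110010
Gen 2 (rule 169): 11010001100000
Gen 3 (rule 60): 10111001010000
Gen 4 (rule 193): 00011000000111
Gen 5 (rule 165): 11000011110010
Gen 6 (rule 169): 10011011100000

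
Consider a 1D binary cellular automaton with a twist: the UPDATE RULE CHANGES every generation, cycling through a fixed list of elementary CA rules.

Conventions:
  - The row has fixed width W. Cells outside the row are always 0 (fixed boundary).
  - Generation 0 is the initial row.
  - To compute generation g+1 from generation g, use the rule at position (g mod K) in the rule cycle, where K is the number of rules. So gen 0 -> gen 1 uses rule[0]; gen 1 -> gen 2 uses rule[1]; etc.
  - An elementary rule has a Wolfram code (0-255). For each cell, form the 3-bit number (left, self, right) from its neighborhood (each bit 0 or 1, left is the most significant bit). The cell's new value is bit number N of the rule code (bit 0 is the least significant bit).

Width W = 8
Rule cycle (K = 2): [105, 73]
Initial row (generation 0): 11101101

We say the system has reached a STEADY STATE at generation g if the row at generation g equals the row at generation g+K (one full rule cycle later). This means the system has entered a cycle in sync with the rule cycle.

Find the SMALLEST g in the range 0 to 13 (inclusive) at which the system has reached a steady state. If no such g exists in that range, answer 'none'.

Answer: 4

Derivation:
Gen 0: 11101101
Gen 1 (rule 105): 10111110
Gen 2 (rule 73): 00100010
Gen 3 (rule 105): 10001000
Gen 4 (rule 73): 00100011
Gen 5 (rule 105): 10001011
Gen 6 (rule 73): 00100011
Gen 7 (rule 105): 10001011
Gen 8 (rule 73): 00100011
Gen 9 (rule 105): 10001011
Gen 10 (rule 73): 00100011
Gen 11 (rule 105): 10001011
Gen 12 (rule 73): 00100011
Gen 13 (rule 105): 10001011
Gen 14 (rule 73): 00100011
Gen 15 (rule 105): 10001011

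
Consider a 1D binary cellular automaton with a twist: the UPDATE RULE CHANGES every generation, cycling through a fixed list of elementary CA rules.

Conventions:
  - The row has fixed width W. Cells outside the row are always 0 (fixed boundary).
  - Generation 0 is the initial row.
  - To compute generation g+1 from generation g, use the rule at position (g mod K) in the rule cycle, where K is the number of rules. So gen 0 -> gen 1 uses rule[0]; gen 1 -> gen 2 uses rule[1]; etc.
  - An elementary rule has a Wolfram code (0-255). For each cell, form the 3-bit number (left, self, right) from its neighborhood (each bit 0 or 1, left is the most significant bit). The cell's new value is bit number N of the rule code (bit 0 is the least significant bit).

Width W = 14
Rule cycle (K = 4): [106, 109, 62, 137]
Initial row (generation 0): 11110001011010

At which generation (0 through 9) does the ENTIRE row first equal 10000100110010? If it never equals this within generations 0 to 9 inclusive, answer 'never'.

Answer: 5

Derivation:
Gen 0: 11110001011010
Gen 1 (rule 106): 10010010111100
Gen 2 (rule 109): 10010011100101
Gen 3 (rule 62): 11111110011111
Gen 4 (rule 137): 11111100011110
Gen 5 (rule 106): 10000100110010
Gen 6 (rule 109): 10110100110010
Gen 7 (rule 62): 11101111101111
Gen 8 (rule 137): 11001111001110
Gen 9 (rule 106): 11011001011010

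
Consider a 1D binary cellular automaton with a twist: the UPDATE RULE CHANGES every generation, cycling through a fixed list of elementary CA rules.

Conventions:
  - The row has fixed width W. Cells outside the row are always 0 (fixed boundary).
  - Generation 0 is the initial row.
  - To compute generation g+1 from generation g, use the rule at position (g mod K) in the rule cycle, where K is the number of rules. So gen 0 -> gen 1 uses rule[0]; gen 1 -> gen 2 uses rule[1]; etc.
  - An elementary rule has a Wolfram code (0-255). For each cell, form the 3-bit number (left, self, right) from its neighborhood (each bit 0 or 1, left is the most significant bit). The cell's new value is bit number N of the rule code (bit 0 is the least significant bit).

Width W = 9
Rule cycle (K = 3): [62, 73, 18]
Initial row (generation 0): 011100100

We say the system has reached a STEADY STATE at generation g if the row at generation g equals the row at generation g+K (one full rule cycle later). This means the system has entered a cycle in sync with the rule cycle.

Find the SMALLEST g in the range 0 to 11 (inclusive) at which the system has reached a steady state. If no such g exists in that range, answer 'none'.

Gen 0: 011100100
Gen 1 (rule 62): 110011110
Gen 2 (rule 73): 110010010
Gen 3 (rule 18): 001101101
Gen 4 (rule 62): 011011011
Gen 5 (rule 73): 011011011
Gen 6 (rule 18): 100000000
Gen 7 (rule 62): 110000000
Gen 8 (rule 73): 110111111
Gen 9 (rule 18): 000000000
Gen 10 (rule 62): 000000000
Gen 11 (rule 73): 111111111
Gen 12 (rule 18): 000000000
Gen 13 (rule 62): 000000000
Gen 14 (rule 73): 111111111

Answer: 9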